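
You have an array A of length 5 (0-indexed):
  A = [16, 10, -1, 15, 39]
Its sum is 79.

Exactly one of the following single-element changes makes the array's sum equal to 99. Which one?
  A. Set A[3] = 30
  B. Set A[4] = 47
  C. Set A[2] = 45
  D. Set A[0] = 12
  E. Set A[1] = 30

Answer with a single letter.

Answer: E

Derivation:
Option A: A[3] 15->30, delta=15, new_sum=79+(15)=94
Option B: A[4] 39->47, delta=8, new_sum=79+(8)=87
Option C: A[2] -1->45, delta=46, new_sum=79+(46)=125
Option D: A[0] 16->12, delta=-4, new_sum=79+(-4)=75
Option E: A[1] 10->30, delta=20, new_sum=79+(20)=99 <-- matches target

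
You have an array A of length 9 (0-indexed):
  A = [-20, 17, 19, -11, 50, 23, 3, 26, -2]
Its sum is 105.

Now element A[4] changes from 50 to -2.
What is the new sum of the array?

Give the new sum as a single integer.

Old value at index 4: 50
New value at index 4: -2
Delta = -2 - 50 = -52
New sum = old_sum + delta = 105 + (-52) = 53

Answer: 53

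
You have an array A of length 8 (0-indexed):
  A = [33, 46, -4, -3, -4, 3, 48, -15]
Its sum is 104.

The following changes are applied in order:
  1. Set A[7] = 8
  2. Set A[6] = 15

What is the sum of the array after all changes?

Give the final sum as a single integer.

Initial sum: 104
Change 1: A[7] -15 -> 8, delta = 23, sum = 127
Change 2: A[6] 48 -> 15, delta = -33, sum = 94

Answer: 94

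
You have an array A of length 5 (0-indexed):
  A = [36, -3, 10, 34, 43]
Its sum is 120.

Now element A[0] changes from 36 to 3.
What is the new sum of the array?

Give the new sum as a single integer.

Old value at index 0: 36
New value at index 0: 3
Delta = 3 - 36 = -33
New sum = old_sum + delta = 120 + (-33) = 87

Answer: 87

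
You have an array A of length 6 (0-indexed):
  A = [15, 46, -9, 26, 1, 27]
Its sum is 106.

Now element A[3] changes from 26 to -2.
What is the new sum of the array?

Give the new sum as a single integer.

Answer: 78

Derivation:
Old value at index 3: 26
New value at index 3: -2
Delta = -2 - 26 = -28
New sum = old_sum + delta = 106 + (-28) = 78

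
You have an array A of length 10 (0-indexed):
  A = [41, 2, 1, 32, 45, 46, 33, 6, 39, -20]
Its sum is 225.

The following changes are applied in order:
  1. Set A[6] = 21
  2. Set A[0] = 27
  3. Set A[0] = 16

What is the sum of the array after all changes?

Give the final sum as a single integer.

Answer: 188

Derivation:
Initial sum: 225
Change 1: A[6] 33 -> 21, delta = -12, sum = 213
Change 2: A[0] 41 -> 27, delta = -14, sum = 199
Change 3: A[0] 27 -> 16, delta = -11, sum = 188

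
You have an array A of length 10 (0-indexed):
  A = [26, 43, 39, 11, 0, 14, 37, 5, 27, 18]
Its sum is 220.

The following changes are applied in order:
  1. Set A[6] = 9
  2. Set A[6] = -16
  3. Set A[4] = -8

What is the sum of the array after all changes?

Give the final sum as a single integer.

Initial sum: 220
Change 1: A[6] 37 -> 9, delta = -28, sum = 192
Change 2: A[6] 9 -> -16, delta = -25, sum = 167
Change 3: A[4] 0 -> -8, delta = -8, sum = 159

Answer: 159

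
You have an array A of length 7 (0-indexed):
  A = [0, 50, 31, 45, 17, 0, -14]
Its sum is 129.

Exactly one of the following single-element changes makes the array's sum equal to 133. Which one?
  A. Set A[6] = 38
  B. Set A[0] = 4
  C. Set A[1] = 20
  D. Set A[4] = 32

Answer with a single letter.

Answer: B

Derivation:
Option A: A[6] -14->38, delta=52, new_sum=129+(52)=181
Option B: A[0] 0->4, delta=4, new_sum=129+(4)=133 <-- matches target
Option C: A[1] 50->20, delta=-30, new_sum=129+(-30)=99
Option D: A[4] 17->32, delta=15, new_sum=129+(15)=144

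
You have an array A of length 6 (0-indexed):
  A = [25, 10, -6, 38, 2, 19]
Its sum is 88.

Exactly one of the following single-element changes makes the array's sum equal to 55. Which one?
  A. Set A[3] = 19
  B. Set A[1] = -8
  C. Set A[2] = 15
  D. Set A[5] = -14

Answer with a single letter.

Option A: A[3] 38->19, delta=-19, new_sum=88+(-19)=69
Option B: A[1] 10->-8, delta=-18, new_sum=88+(-18)=70
Option C: A[2] -6->15, delta=21, new_sum=88+(21)=109
Option D: A[5] 19->-14, delta=-33, new_sum=88+(-33)=55 <-- matches target

Answer: D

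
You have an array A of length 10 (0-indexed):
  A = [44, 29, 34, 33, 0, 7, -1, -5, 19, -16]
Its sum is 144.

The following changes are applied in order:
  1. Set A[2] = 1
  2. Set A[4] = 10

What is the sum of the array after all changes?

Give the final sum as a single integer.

Initial sum: 144
Change 1: A[2] 34 -> 1, delta = -33, sum = 111
Change 2: A[4] 0 -> 10, delta = 10, sum = 121

Answer: 121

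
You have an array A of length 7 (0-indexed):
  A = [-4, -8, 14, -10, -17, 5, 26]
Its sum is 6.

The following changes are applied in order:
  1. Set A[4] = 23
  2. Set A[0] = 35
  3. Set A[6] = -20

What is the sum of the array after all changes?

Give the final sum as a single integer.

Initial sum: 6
Change 1: A[4] -17 -> 23, delta = 40, sum = 46
Change 2: A[0] -4 -> 35, delta = 39, sum = 85
Change 3: A[6] 26 -> -20, delta = -46, sum = 39

Answer: 39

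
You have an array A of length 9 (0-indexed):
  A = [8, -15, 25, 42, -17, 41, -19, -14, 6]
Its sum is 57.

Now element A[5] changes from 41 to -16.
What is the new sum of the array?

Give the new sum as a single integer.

Old value at index 5: 41
New value at index 5: -16
Delta = -16 - 41 = -57
New sum = old_sum + delta = 57 + (-57) = 0

Answer: 0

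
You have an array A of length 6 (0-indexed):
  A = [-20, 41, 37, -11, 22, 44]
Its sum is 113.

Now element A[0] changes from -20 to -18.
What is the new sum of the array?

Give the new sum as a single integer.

Answer: 115

Derivation:
Old value at index 0: -20
New value at index 0: -18
Delta = -18 - -20 = 2
New sum = old_sum + delta = 113 + (2) = 115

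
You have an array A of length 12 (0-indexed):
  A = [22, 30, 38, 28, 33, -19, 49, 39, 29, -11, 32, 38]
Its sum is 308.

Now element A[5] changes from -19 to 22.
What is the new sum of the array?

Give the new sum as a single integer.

Answer: 349

Derivation:
Old value at index 5: -19
New value at index 5: 22
Delta = 22 - -19 = 41
New sum = old_sum + delta = 308 + (41) = 349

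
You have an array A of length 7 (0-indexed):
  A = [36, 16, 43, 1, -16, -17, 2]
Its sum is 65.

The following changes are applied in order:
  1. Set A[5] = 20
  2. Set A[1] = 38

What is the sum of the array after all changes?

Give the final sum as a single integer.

Answer: 124

Derivation:
Initial sum: 65
Change 1: A[5] -17 -> 20, delta = 37, sum = 102
Change 2: A[1] 16 -> 38, delta = 22, sum = 124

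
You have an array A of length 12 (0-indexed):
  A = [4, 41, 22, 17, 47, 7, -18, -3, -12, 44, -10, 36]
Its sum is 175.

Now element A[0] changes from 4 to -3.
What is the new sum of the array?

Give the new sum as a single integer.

Answer: 168

Derivation:
Old value at index 0: 4
New value at index 0: -3
Delta = -3 - 4 = -7
New sum = old_sum + delta = 175 + (-7) = 168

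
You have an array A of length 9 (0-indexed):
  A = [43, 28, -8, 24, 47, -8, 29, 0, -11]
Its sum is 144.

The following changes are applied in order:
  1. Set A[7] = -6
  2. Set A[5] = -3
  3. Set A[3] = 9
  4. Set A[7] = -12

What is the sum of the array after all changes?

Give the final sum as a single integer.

Answer: 122

Derivation:
Initial sum: 144
Change 1: A[7] 0 -> -6, delta = -6, sum = 138
Change 2: A[5] -8 -> -3, delta = 5, sum = 143
Change 3: A[3] 24 -> 9, delta = -15, sum = 128
Change 4: A[7] -6 -> -12, delta = -6, sum = 122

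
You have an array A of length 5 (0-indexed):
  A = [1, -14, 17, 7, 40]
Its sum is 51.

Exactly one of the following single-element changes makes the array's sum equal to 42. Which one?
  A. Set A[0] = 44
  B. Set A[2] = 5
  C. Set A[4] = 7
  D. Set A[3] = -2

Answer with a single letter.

Answer: D

Derivation:
Option A: A[0] 1->44, delta=43, new_sum=51+(43)=94
Option B: A[2] 17->5, delta=-12, new_sum=51+(-12)=39
Option C: A[4] 40->7, delta=-33, new_sum=51+(-33)=18
Option D: A[3] 7->-2, delta=-9, new_sum=51+(-9)=42 <-- matches target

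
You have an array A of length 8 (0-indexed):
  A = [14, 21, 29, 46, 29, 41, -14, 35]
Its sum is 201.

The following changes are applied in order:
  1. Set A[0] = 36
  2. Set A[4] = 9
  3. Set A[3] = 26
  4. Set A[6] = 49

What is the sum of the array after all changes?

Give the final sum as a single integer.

Initial sum: 201
Change 1: A[0] 14 -> 36, delta = 22, sum = 223
Change 2: A[4] 29 -> 9, delta = -20, sum = 203
Change 3: A[3] 46 -> 26, delta = -20, sum = 183
Change 4: A[6] -14 -> 49, delta = 63, sum = 246

Answer: 246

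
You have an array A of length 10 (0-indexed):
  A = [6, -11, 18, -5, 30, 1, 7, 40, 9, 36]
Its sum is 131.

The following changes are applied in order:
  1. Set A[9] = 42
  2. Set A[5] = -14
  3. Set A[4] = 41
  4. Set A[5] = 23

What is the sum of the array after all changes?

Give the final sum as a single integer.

Initial sum: 131
Change 1: A[9] 36 -> 42, delta = 6, sum = 137
Change 2: A[5] 1 -> -14, delta = -15, sum = 122
Change 3: A[4] 30 -> 41, delta = 11, sum = 133
Change 4: A[5] -14 -> 23, delta = 37, sum = 170

Answer: 170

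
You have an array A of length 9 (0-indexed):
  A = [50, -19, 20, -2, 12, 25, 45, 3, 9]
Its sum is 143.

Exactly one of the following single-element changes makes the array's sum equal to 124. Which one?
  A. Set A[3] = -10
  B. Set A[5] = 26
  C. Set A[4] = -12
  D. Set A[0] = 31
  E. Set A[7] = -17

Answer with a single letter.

Option A: A[3] -2->-10, delta=-8, new_sum=143+(-8)=135
Option B: A[5] 25->26, delta=1, new_sum=143+(1)=144
Option C: A[4] 12->-12, delta=-24, new_sum=143+(-24)=119
Option D: A[0] 50->31, delta=-19, new_sum=143+(-19)=124 <-- matches target
Option E: A[7] 3->-17, delta=-20, new_sum=143+(-20)=123

Answer: D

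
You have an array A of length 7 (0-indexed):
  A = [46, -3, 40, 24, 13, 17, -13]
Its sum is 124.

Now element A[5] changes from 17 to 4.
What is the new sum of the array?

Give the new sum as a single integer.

Old value at index 5: 17
New value at index 5: 4
Delta = 4 - 17 = -13
New sum = old_sum + delta = 124 + (-13) = 111

Answer: 111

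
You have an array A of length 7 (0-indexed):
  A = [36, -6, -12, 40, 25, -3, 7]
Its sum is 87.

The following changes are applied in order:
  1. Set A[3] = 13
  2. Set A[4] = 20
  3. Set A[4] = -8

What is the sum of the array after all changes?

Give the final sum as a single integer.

Initial sum: 87
Change 1: A[3] 40 -> 13, delta = -27, sum = 60
Change 2: A[4] 25 -> 20, delta = -5, sum = 55
Change 3: A[4] 20 -> -8, delta = -28, sum = 27

Answer: 27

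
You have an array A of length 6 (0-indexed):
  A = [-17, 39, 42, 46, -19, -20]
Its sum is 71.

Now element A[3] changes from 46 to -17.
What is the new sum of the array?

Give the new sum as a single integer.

Answer: 8

Derivation:
Old value at index 3: 46
New value at index 3: -17
Delta = -17 - 46 = -63
New sum = old_sum + delta = 71 + (-63) = 8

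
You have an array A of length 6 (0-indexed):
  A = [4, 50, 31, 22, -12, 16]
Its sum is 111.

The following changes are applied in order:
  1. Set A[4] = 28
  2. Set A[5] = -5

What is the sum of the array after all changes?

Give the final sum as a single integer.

Answer: 130

Derivation:
Initial sum: 111
Change 1: A[4] -12 -> 28, delta = 40, sum = 151
Change 2: A[5] 16 -> -5, delta = -21, sum = 130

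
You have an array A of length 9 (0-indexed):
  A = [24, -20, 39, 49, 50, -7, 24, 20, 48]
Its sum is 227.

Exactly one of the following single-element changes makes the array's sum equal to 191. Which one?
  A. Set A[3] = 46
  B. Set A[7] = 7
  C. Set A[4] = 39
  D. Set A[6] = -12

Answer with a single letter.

Answer: D

Derivation:
Option A: A[3] 49->46, delta=-3, new_sum=227+(-3)=224
Option B: A[7] 20->7, delta=-13, new_sum=227+(-13)=214
Option C: A[4] 50->39, delta=-11, new_sum=227+(-11)=216
Option D: A[6] 24->-12, delta=-36, new_sum=227+(-36)=191 <-- matches target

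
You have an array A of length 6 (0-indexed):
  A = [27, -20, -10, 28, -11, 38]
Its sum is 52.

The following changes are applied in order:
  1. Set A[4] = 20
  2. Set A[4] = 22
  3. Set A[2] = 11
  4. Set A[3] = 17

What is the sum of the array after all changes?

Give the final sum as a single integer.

Initial sum: 52
Change 1: A[4] -11 -> 20, delta = 31, sum = 83
Change 2: A[4] 20 -> 22, delta = 2, sum = 85
Change 3: A[2] -10 -> 11, delta = 21, sum = 106
Change 4: A[3] 28 -> 17, delta = -11, sum = 95

Answer: 95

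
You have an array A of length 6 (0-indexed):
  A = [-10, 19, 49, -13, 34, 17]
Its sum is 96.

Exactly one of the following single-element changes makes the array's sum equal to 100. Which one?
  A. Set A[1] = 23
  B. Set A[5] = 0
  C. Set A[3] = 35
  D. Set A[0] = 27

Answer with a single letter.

Option A: A[1] 19->23, delta=4, new_sum=96+(4)=100 <-- matches target
Option B: A[5] 17->0, delta=-17, new_sum=96+(-17)=79
Option C: A[3] -13->35, delta=48, new_sum=96+(48)=144
Option D: A[0] -10->27, delta=37, new_sum=96+(37)=133

Answer: A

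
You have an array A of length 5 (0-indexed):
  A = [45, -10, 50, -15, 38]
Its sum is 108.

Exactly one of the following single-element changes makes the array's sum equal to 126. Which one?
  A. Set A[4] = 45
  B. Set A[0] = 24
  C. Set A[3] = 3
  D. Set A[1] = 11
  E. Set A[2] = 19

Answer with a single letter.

Answer: C

Derivation:
Option A: A[4] 38->45, delta=7, new_sum=108+(7)=115
Option B: A[0] 45->24, delta=-21, new_sum=108+(-21)=87
Option C: A[3] -15->3, delta=18, new_sum=108+(18)=126 <-- matches target
Option D: A[1] -10->11, delta=21, new_sum=108+(21)=129
Option E: A[2] 50->19, delta=-31, new_sum=108+(-31)=77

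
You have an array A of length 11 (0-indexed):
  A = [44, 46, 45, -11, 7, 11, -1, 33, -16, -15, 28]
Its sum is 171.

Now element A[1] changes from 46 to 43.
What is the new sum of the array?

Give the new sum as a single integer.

Old value at index 1: 46
New value at index 1: 43
Delta = 43 - 46 = -3
New sum = old_sum + delta = 171 + (-3) = 168

Answer: 168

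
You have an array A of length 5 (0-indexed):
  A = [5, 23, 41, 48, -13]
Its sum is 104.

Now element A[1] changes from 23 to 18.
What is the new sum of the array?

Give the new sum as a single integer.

Answer: 99

Derivation:
Old value at index 1: 23
New value at index 1: 18
Delta = 18 - 23 = -5
New sum = old_sum + delta = 104 + (-5) = 99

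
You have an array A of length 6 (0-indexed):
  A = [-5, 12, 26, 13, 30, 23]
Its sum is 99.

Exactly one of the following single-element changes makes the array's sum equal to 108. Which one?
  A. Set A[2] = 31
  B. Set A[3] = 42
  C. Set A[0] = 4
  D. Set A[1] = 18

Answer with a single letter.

Answer: C

Derivation:
Option A: A[2] 26->31, delta=5, new_sum=99+(5)=104
Option B: A[3] 13->42, delta=29, new_sum=99+(29)=128
Option C: A[0] -5->4, delta=9, new_sum=99+(9)=108 <-- matches target
Option D: A[1] 12->18, delta=6, new_sum=99+(6)=105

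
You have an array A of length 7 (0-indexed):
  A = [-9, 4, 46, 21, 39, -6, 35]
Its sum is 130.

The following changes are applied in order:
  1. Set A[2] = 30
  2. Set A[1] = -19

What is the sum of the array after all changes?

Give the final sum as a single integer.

Initial sum: 130
Change 1: A[2] 46 -> 30, delta = -16, sum = 114
Change 2: A[1] 4 -> -19, delta = -23, sum = 91

Answer: 91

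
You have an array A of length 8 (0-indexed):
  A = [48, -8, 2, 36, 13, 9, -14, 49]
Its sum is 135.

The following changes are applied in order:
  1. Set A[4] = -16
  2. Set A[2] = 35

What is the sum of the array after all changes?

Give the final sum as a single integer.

Answer: 139

Derivation:
Initial sum: 135
Change 1: A[4] 13 -> -16, delta = -29, sum = 106
Change 2: A[2] 2 -> 35, delta = 33, sum = 139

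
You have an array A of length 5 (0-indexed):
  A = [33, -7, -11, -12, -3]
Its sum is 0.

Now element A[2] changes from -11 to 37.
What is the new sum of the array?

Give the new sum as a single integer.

Answer: 48

Derivation:
Old value at index 2: -11
New value at index 2: 37
Delta = 37 - -11 = 48
New sum = old_sum + delta = 0 + (48) = 48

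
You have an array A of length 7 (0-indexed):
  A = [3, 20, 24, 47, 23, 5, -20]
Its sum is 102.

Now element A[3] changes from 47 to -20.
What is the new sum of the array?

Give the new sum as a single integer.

Old value at index 3: 47
New value at index 3: -20
Delta = -20 - 47 = -67
New sum = old_sum + delta = 102 + (-67) = 35

Answer: 35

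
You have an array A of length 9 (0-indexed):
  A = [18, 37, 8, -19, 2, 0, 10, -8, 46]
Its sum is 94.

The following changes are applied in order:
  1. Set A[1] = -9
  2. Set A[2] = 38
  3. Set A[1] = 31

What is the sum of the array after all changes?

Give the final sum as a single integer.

Initial sum: 94
Change 1: A[1] 37 -> -9, delta = -46, sum = 48
Change 2: A[2] 8 -> 38, delta = 30, sum = 78
Change 3: A[1] -9 -> 31, delta = 40, sum = 118

Answer: 118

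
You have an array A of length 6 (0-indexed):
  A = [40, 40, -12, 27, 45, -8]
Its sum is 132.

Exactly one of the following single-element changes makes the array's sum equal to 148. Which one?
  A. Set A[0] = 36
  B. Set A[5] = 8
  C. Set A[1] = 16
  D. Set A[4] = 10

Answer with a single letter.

Option A: A[0] 40->36, delta=-4, new_sum=132+(-4)=128
Option B: A[5] -8->8, delta=16, new_sum=132+(16)=148 <-- matches target
Option C: A[1] 40->16, delta=-24, new_sum=132+(-24)=108
Option D: A[4] 45->10, delta=-35, new_sum=132+(-35)=97

Answer: B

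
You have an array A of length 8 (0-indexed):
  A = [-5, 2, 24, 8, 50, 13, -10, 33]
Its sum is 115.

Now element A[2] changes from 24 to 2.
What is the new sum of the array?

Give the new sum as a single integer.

Answer: 93

Derivation:
Old value at index 2: 24
New value at index 2: 2
Delta = 2 - 24 = -22
New sum = old_sum + delta = 115 + (-22) = 93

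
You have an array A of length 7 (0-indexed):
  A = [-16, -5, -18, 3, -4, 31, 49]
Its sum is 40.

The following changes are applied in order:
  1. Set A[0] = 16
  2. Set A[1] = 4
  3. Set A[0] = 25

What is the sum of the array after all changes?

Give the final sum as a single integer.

Answer: 90

Derivation:
Initial sum: 40
Change 1: A[0] -16 -> 16, delta = 32, sum = 72
Change 2: A[1] -5 -> 4, delta = 9, sum = 81
Change 3: A[0] 16 -> 25, delta = 9, sum = 90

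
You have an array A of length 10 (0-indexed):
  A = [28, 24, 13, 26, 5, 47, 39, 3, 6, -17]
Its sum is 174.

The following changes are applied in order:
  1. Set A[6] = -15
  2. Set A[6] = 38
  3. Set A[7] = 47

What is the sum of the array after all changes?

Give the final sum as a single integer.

Initial sum: 174
Change 1: A[6] 39 -> -15, delta = -54, sum = 120
Change 2: A[6] -15 -> 38, delta = 53, sum = 173
Change 3: A[7] 3 -> 47, delta = 44, sum = 217

Answer: 217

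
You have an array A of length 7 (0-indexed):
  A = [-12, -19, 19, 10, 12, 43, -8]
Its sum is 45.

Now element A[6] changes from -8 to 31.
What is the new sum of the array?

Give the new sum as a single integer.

Answer: 84

Derivation:
Old value at index 6: -8
New value at index 6: 31
Delta = 31 - -8 = 39
New sum = old_sum + delta = 45 + (39) = 84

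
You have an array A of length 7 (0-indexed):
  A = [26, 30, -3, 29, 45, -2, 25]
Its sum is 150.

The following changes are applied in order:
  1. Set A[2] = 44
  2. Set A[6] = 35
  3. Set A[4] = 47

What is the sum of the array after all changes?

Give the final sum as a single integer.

Initial sum: 150
Change 1: A[2] -3 -> 44, delta = 47, sum = 197
Change 2: A[6] 25 -> 35, delta = 10, sum = 207
Change 3: A[4] 45 -> 47, delta = 2, sum = 209

Answer: 209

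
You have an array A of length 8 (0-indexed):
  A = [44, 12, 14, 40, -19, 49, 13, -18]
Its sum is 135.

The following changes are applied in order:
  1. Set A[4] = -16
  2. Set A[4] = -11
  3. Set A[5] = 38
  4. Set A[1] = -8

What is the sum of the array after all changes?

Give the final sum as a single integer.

Answer: 112

Derivation:
Initial sum: 135
Change 1: A[4] -19 -> -16, delta = 3, sum = 138
Change 2: A[4] -16 -> -11, delta = 5, sum = 143
Change 3: A[5] 49 -> 38, delta = -11, sum = 132
Change 4: A[1] 12 -> -8, delta = -20, sum = 112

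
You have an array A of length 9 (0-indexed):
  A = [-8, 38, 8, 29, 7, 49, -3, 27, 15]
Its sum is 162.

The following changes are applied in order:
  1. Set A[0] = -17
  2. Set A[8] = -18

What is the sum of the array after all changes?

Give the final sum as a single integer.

Initial sum: 162
Change 1: A[0] -8 -> -17, delta = -9, sum = 153
Change 2: A[8] 15 -> -18, delta = -33, sum = 120

Answer: 120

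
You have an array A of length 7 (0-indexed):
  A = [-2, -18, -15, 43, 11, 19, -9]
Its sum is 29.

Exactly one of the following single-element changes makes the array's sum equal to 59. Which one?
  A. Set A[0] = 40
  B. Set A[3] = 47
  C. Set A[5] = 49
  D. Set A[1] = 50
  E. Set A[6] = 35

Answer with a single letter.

Answer: C

Derivation:
Option A: A[0] -2->40, delta=42, new_sum=29+(42)=71
Option B: A[3] 43->47, delta=4, new_sum=29+(4)=33
Option C: A[5] 19->49, delta=30, new_sum=29+(30)=59 <-- matches target
Option D: A[1] -18->50, delta=68, new_sum=29+(68)=97
Option E: A[6] -9->35, delta=44, new_sum=29+(44)=73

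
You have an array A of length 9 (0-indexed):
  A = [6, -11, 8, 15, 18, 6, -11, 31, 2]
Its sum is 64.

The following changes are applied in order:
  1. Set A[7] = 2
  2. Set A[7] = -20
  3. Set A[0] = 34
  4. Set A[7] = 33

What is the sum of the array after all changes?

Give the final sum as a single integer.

Initial sum: 64
Change 1: A[7] 31 -> 2, delta = -29, sum = 35
Change 2: A[7] 2 -> -20, delta = -22, sum = 13
Change 3: A[0] 6 -> 34, delta = 28, sum = 41
Change 4: A[7] -20 -> 33, delta = 53, sum = 94

Answer: 94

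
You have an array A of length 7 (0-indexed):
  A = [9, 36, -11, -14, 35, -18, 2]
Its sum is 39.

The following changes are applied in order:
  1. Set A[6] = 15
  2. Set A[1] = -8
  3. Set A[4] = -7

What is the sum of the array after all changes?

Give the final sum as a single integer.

Initial sum: 39
Change 1: A[6] 2 -> 15, delta = 13, sum = 52
Change 2: A[1] 36 -> -8, delta = -44, sum = 8
Change 3: A[4] 35 -> -7, delta = -42, sum = -34

Answer: -34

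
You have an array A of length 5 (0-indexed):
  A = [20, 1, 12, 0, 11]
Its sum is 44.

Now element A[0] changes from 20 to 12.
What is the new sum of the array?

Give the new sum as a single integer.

Old value at index 0: 20
New value at index 0: 12
Delta = 12 - 20 = -8
New sum = old_sum + delta = 44 + (-8) = 36

Answer: 36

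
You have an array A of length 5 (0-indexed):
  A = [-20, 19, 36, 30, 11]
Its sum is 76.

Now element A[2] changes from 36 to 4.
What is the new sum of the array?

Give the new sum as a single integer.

Answer: 44

Derivation:
Old value at index 2: 36
New value at index 2: 4
Delta = 4 - 36 = -32
New sum = old_sum + delta = 76 + (-32) = 44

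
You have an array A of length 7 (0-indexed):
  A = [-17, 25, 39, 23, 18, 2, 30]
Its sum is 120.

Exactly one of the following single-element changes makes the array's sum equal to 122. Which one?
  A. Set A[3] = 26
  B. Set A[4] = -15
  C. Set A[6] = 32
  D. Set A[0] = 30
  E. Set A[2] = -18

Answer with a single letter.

Option A: A[3] 23->26, delta=3, new_sum=120+(3)=123
Option B: A[4] 18->-15, delta=-33, new_sum=120+(-33)=87
Option C: A[6] 30->32, delta=2, new_sum=120+(2)=122 <-- matches target
Option D: A[0] -17->30, delta=47, new_sum=120+(47)=167
Option E: A[2] 39->-18, delta=-57, new_sum=120+(-57)=63

Answer: C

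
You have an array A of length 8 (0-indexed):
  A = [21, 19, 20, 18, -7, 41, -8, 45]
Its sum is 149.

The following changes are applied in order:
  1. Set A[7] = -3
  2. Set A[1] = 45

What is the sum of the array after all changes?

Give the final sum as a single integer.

Initial sum: 149
Change 1: A[7] 45 -> -3, delta = -48, sum = 101
Change 2: A[1] 19 -> 45, delta = 26, sum = 127

Answer: 127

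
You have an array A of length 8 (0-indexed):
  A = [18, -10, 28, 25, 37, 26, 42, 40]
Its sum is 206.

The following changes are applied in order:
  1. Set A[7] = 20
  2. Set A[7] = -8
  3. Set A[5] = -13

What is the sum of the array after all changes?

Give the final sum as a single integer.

Initial sum: 206
Change 1: A[7] 40 -> 20, delta = -20, sum = 186
Change 2: A[7] 20 -> -8, delta = -28, sum = 158
Change 3: A[5] 26 -> -13, delta = -39, sum = 119

Answer: 119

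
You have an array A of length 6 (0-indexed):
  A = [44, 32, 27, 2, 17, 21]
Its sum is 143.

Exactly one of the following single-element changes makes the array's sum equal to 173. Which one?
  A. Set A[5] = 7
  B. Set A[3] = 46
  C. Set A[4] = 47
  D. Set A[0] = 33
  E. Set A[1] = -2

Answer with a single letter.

Answer: C

Derivation:
Option A: A[5] 21->7, delta=-14, new_sum=143+(-14)=129
Option B: A[3] 2->46, delta=44, new_sum=143+(44)=187
Option C: A[4] 17->47, delta=30, new_sum=143+(30)=173 <-- matches target
Option D: A[0] 44->33, delta=-11, new_sum=143+(-11)=132
Option E: A[1] 32->-2, delta=-34, new_sum=143+(-34)=109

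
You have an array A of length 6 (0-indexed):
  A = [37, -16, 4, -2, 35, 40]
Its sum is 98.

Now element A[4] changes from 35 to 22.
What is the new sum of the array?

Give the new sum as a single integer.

Answer: 85

Derivation:
Old value at index 4: 35
New value at index 4: 22
Delta = 22 - 35 = -13
New sum = old_sum + delta = 98 + (-13) = 85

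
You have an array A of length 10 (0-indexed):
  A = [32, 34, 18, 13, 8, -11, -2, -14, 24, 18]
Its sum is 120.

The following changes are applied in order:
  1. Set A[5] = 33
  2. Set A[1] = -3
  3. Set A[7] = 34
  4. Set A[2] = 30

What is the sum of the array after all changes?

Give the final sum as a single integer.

Answer: 187

Derivation:
Initial sum: 120
Change 1: A[5] -11 -> 33, delta = 44, sum = 164
Change 2: A[1] 34 -> -3, delta = -37, sum = 127
Change 3: A[7] -14 -> 34, delta = 48, sum = 175
Change 4: A[2] 18 -> 30, delta = 12, sum = 187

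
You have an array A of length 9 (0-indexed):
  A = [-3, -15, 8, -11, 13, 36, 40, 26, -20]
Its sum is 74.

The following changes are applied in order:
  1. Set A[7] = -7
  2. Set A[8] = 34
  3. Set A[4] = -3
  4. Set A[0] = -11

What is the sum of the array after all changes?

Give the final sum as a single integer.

Initial sum: 74
Change 1: A[7] 26 -> -7, delta = -33, sum = 41
Change 2: A[8] -20 -> 34, delta = 54, sum = 95
Change 3: A[4] 13 -> -3, delta = -16, sum = 79
Change 4: A[0] -3 -> -11, delta = -8, sum = 71

Answer: 71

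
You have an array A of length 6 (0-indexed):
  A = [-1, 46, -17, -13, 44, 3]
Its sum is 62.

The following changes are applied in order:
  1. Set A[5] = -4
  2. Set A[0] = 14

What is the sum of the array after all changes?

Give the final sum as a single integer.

Initial sum: 62
Change 1: A[5] 3 -> -4, delta = -7, sum = 55
Change 2: A[0] -1 -> 14, delta = 15, sum = 70

Answer: 70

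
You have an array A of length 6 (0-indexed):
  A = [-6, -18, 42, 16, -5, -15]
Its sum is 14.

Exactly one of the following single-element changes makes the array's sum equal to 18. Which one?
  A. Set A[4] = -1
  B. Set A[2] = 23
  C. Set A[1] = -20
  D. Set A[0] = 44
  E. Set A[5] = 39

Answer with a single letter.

Option A: A[4] -5->-1, delta=4, new_sum=14+(4)=18 <-- matches target
Option B: A[2] 42->23, delta=-19, new_sum=14+(-19)=-5
Option C: A[1] -18->-20, delta=-2, new_sum=14+(-2)=12
Option D: A[0] -6->44, delta=50, new_sum=14+(50)=64
Option E: A[5] -15->39, delta=54, new_sum=14+(54)=68

Answer: A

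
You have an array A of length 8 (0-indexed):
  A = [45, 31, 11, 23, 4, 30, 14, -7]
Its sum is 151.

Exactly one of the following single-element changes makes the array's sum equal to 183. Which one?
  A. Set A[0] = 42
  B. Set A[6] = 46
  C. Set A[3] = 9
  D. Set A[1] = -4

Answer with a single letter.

Option A: A[0] 45->42, delta=-3, new_sum=151+(-3)=148
Option B: A[6] 14->46, delta=32, new_sum=151+(32)=183 <-- matches target
Option C: A[3] 23->9, delta=-14, new_sum=151+(-14)=137
Option D: A[1] 31->-4, delta=-35, new_sum=151+(-35)=116

Answer: B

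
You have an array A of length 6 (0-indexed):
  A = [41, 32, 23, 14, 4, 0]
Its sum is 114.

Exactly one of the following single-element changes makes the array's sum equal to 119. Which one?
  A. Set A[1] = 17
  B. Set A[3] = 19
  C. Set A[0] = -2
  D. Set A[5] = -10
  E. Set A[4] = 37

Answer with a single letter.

Answer: B

Derivation:
Option A: A[1] 32->17, delta=-15, new_sum=114+(-15)=99
Option B: A[3] 14->19, delta=5, new_sum=114+(5)=119 <-- matches target
Option C: A[0] 41->-2, delta=-43, new_sum=114+(-43)=71
Option D: A[5] 0->-10, delta=-10, new_sum=114+(-10)=104
Option E: A[4] 4->37, delta=33, new_sum=114+(33)=147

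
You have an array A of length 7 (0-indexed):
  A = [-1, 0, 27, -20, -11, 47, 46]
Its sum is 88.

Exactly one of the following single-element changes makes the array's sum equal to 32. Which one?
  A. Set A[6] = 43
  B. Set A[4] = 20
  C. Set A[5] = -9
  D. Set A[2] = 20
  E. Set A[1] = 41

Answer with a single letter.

Option A: A[6] 46->43, delta=-3, new_sum=88+(-3)=85
Option B: A[4] -11->20, delta=31, new_sum=88+(31)=119
Option C: A[5] 47->-9, delta=-56, new_sum=88+(-56)=32 <-- matches target
Option D: A[2] 27->20, delta=-7, new_sum=88+(-7)=81
Option E: A[1] 0->41, delta=41, new_sum=88+(41)=129

Answer: C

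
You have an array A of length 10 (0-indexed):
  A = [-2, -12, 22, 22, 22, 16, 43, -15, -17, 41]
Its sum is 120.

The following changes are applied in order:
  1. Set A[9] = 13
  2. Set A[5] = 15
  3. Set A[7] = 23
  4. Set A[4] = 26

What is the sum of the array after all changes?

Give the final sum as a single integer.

Initial sum: 120
Change 1: A[9] 41 -> 13, delta = -28, sum = 92
Change 2: A[5] 16 -> 15, delta = -1, sum = 91
Change 3: A[7] -15 -> 23, delta = 38, sum = 129
Change 4: A[4] 22 -> 26, delta = 4, sum = 133

Answer: 133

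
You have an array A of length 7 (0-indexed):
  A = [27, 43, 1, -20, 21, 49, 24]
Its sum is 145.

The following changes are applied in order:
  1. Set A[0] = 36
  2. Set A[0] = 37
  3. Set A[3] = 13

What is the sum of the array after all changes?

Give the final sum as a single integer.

Answer: 188

Derivation:
Initial sum: 145
Change 1: A[0] 27 -> 36, delta = 9, sum = 154
Change 2: A[0] 36 -> 37, delta = 1, sum = 155
Change 3: A[3] -20 -> 13, delta = 33, sum = 188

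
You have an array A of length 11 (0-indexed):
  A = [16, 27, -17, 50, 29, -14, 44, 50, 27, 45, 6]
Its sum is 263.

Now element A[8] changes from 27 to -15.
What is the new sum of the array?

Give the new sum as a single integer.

Answer: 221

Derivation:
Old value at index 8: 27
New value at index 8: -15
Delta = -15 - 27 = -42
New sum = old_sum + delta = 263 + (-42) = 221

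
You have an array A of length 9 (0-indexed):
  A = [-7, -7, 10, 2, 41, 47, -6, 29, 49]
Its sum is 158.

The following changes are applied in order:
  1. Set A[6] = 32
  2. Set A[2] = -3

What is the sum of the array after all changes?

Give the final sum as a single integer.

Initial sum: 158
Change 1: A[6] -6 -> 32, delta = 38, sum = 196
Change 2: A[2] 10 -> -3, delta = -13, sum = 183

Answer: 183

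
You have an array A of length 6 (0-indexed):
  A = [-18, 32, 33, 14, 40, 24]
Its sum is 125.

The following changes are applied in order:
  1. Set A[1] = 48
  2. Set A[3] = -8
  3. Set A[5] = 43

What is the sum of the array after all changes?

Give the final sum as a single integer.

Answer: 138

Derivation:
Initial sum: 125
Change 1: A[1] 32 -> 48, delta = 16, sum = 141
Change 2: A[3] 14 -> -8, delta = -22, sum = 119
Change 3: A[5] 24 -> 43, delta = 19, sum = 138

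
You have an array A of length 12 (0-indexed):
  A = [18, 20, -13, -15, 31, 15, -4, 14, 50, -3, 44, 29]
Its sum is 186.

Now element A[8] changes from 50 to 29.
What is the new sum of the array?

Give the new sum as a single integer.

Old value at index 8: 50
New value at index 8: 29
Delta = 29 - 50 = -21
New sum = old_sum + delta = 186 + (-21) = 165

Answer: 165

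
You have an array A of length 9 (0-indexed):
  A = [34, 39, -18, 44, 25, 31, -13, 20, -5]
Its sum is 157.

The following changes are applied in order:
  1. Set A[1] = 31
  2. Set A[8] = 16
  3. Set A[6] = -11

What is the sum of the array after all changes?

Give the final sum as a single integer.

Answer: 172

Derivation:
Initial sum: 157
Change 1: A[1] 39 -> 31, delta = -8, sum = 149
Change 2: A[8] -5 -> 16, delta = 21, sum = 170
Change 3: A[6] -13 -> -11, delta = 2, sum = 172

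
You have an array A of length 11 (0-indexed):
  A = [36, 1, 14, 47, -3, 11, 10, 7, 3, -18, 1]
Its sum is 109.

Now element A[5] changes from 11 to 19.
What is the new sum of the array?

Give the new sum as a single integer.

Old value at index 5: 11
New value at index 5: 19
Delta = 19 - 11 = 8
New sum = old_sum + delta = 109 + (8) = 117

Answer: 117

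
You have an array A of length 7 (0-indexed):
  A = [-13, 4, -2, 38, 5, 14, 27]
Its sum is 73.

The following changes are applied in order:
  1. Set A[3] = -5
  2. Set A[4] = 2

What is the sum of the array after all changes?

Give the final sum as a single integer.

Initial sum: 73
Change 1: A[3] 38 -> -5, delta = -43, sum = 30
Change 2: A[4] 5 -> 2, delta = -3, sum = 27

Answer: 27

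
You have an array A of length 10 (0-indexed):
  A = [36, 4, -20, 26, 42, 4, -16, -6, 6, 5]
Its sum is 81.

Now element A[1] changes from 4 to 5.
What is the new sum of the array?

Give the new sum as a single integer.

Old value at index 1: 4
New value at index 1: 5
Delta = 5 - 4 = 1
New sum = old_sum + delta = 81 + (1) = 82

Answer: 82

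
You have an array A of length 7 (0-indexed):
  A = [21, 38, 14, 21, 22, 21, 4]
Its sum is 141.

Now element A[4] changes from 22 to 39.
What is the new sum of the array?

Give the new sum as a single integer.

Old value at index 4: 22
New value at index 4: 39
Delta = 39 - 22 = 17
New sum = old_sum + delta = 141 + (17) = 158

Answer: 158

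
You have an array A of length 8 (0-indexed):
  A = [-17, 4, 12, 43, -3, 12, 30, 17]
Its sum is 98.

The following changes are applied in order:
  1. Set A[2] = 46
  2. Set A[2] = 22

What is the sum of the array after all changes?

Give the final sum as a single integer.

Answer: 108

Derivation:
Initial sum: 98
Change 1: A[2] 12 -> 46, delta = 34, sum = 132
Change 2: A[2] 46 -> 22, delta = -24, sum = 108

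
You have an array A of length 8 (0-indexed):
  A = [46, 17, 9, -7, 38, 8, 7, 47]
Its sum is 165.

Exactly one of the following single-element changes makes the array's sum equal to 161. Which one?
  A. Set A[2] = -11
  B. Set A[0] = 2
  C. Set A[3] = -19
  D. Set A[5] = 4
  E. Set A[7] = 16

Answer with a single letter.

Answer: D

Derivation:
Option A: A[2] 9->-11, delta=-20, new_sum=165+(-20)=145
Option B: A[0] 46->2, delta=-44, new_sum=165+(-44)=121
Option C: A[3] -7->-19, delta=-12, new_sum=165+(-12)=153
Option D: A[5] 8->4, delta=-4, new_sum=165+(-4)=161 <-- matches target
Option E: A[7] 47->16, delta=-31, new_sum=165+(-31)=134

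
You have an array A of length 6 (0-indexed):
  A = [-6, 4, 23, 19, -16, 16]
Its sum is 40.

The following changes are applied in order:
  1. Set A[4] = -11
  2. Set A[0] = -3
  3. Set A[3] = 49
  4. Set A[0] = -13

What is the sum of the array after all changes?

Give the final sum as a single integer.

Answer: 68

Derivation:
Initial sum: 40
Change 1: A[4] -16 -> -11, delta = 5, sum = 45
Change 2: A[0] -6 -> -3, delta = 3, sum = 48
Change 3: A[3] 19 -> 49, delta = 30, sum = 78
Change 4: A[0] -3 -> -13, delta = -10, sum = 68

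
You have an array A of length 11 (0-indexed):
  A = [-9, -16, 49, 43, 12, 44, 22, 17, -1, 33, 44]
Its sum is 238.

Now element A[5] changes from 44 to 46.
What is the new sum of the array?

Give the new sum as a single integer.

Answer: 240

Derivation:
Old value at index 5: 44
New value at index 5: 46
Delta = 46 - 44 = 2
New sum = old_sum + delta = 238 + (2) = 240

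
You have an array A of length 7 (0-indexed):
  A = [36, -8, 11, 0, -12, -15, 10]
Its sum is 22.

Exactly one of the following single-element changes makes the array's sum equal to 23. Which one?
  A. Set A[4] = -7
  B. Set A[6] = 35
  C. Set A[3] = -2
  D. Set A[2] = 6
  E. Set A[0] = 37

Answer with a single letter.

Option A: A[4] -12->-7, delta=5, new_sum=22+(5)=27
Option B: A[6] 10->35, delta=25, new_sum=22+(25)=47
Option C: A[3] 0->-2, delta=-2, new_sum=22+(-2)=20
Option D: A[2] 11->6, delta=-5, new_sum=22+(-5)=17
Option E: A[0] 36->37, delta=1, new_sum=22+(1)=23 <-- matches target

Answer: E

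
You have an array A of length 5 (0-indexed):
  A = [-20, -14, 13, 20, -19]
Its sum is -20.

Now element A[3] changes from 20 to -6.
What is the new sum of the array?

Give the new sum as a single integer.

Answer: -46

Derivation:
Old value at index 3: 20
New value at index 3: -6
Delta = -6 - 20 = -26
New sum = old_sum + delta = -20 + (-26) = -46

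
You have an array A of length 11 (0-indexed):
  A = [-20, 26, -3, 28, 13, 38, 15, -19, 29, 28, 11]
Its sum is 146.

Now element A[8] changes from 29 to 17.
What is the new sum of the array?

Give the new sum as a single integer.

Answer: 134

Derivation:
Old value at index 8: 29
New value at index 8: 17
Delta = 17 - 29 = -12
New sum = old_sum + delta = 146 + (-12) = 134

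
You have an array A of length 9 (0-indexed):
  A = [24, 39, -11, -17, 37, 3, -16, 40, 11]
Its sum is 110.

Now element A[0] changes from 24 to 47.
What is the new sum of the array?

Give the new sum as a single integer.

Old value at index 0: 24
New value at index 0: 47
Delta = 47 - 24 = 23
New sum = old_sum + delta = 110 + (23) = 133

Answer: 133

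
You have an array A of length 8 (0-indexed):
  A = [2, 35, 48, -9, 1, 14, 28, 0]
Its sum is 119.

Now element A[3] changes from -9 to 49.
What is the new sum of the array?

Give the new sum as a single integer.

Answer: 177

Derivation:
Old value at index 3: -9
New value at index 3: 49
Delta = 49 - -9 = 58
New sum = old_sum + delta = 119 + (58) = 177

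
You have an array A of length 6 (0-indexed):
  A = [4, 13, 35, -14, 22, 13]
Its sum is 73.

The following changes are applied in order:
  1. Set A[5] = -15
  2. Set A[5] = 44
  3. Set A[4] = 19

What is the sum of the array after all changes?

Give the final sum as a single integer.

Answer: 101

Derivation:
Initial sum: 73
Change 1: A[5] 13 -> -15, delta = -28, sum = 45
Change 2: A[5] -15 -> 44, delta = 59, sum = 104
Change 3: A[4] 22 -> 19, delta = -3, sum = 101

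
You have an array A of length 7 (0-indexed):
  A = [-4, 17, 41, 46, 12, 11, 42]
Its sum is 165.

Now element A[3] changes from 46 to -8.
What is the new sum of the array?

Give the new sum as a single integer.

Answer: 111

Derivation:
Old value at index 3: 46
New value at index 3: -8
Delta = -8 - 46 = -54
New sum = old_sum + delta = 165 + (-54) = 111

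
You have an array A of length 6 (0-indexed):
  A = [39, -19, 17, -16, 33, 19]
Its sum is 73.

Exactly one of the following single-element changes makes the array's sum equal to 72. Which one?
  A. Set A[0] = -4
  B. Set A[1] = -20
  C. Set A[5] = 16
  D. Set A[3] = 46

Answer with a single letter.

Option A: A[0] 39->-4, delta=-43, new_sum=73+(-43)=30
Option B: A[1] -19->-20, delta=-1, new_sum=73+(-1)=72 <-- matches target
Option C: A[5] 19->16, delta=-3, new_sum=73+(-3)=70
Option D: A[3] -16->46, delta=62, new_sum=73+(62)=135

Answer: B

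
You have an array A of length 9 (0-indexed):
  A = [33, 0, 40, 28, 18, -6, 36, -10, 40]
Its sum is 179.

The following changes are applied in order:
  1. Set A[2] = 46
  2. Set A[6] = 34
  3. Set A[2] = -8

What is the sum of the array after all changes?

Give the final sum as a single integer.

Initial sum: 179
Change 1: A[2] 40 -> 46, delta = 6, sum = 185
Change 2: A[6] 36 -> 34, delta = -2, sum = 183
Change 3: A[2] 46 -> -8, delta = -54, sum = 129

Answer: 129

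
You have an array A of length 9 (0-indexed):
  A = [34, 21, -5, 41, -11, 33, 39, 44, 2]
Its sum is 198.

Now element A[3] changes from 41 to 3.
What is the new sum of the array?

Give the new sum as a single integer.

Answer: 160

Derivation:
Old value at index 3: 41
New value at index 3: 3
Delta = 3 - 41 = -38
New sum = old_sum + delta = 198 + (-38) = 160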